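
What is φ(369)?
240

369 = 3^2 × 41
φ(n) = n × ∏(1 - 1/p) for each prime p dividing n
φ(369) = 369 × (1 - 1/3) × (1 - 1/41) = 240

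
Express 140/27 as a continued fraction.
[5; 5, 2, 2]

Euclidean algorithm steps:
140 = 5 × 27 + 5
27 = 5 × 5 + 2
5 = 2 × 2 + 1
2 = 2 × 1 + 0
Continued fraction: [5; 5, 2, 2]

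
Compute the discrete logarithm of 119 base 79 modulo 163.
44

Baby-step giant-step with step n = ⌈√163⌉ = 13.
Baby steps 79^j mod 163 (j:value) for j=0..12: 0:1, 1:79, 2:47, 3:127, 4:90, 5:101, 6:155, 7:20, 8:113, 9:125, 10:95, 11:7, 12:64.
Giant-step multiplier: 79^(-13) ≡ 79^(162-13) = 79^149 ≡ 109 (mod 163).
Giant steps γ_i = 119·109^i mod 163: γ_0=119, γ_1=94, γ_2=140, γ_3=101 (in table at j=5).
x = i·n + j = 3·13 + 5 = 44.
Check: 79^44 ≡ 119 (mod 163).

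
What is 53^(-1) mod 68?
9

gcd(53, 68) = 1, so the inverse exists.
Extended Euclidean algorithm on (68, 53):
68 = 1 × 53 + 15  ⟹  15 = (1)·68 + (-1)·53
53 = 3 × 15 + 8  ⟹  8 = (-3)·68 + (4)·53
15 = 1 × 8 + 7  ⟹  7 = (4)·68 + (-5)·53
8 = 1 × 7 + 1  ⟹  1 = (-7)·68 + (9)·53
So (9)·53 ≡ 1 (mod 68), i.e. 53^(-1) ≡ 9 (mod 68).
Check: 53 × 9 = 477 ≡ 1 (mod 68)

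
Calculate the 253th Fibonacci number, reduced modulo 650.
573

Matrix identity: Q^n = [[F_(n+1), F_n], [F_n, F_(n-1)]] with Q = [[1,1],[1,0]].
n = 253 = 11111101₂. Square-and-multiply, entries mod 650:
Q^1 = [[1,1],[1,0]]
Q^3 = (Q^1)²·Q = [[3,2],[2,1]]
Q^7 = (Q^3)²·Q = [[21,13],[13,8]]
Q^15 = (Q^7)²·Q = [[337,610],[610,377]]
Q^31 = (Q^15)²·Q = [[159,119],[119,40]]
Q^63 = (Q^31)²·Q = [[73,442],[442,281]]
Q^126 = (Q^63)² = [[493,468],[468,25]]
Q^253 = (Q^126)²·Q = [[547,573],[573,624]]
F_253 mod 650 = Q^253[0][1] = 573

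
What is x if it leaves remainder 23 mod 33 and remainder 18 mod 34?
188

Using Chinese Remainder Theorem:
M = 33 × 34 = 1122
M1 = 34, M2 = 33
y1 = 34^(-1) mod 33 = 1
y2 = 33^(-1) mod 34 = 33
x = (23×34×1 + 18×33×33) mod 1122 = 188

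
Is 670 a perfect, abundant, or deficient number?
deficient

Proper divisors of 670: sum = 1 + 2 + 5 + 10 + 67 + 134 + 335 = 554
Since 554 < 670, 670 is deficient.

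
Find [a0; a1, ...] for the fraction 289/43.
[6; 1, 2, 1, 1, 2, 2]

Euclidean algorithm steps:
289 = 6 × 43 + 31
43 = 1 × 31 + 12
31 = 2 × 12 + 7
12 = 1 × 7 + 5
7 = 1 × 5 + 2
5 = 2 × 2 + 1
2 = 2 × 1 + 0
Continued fraction: [6; 1, 2, 1, 1, 2, 2]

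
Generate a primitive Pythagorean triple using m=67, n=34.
(3333, 4556, 5645)

Euclid's formula: a = m² - n², b = 2mn, c = m² + n²
m = 67, n = 34
a = 67² - 34² = 4489 - 1156 = 3333
b = 2 × 67 × 34 = 4556
c = 67² + 34² = 4489 + 1156 = 5645
Verification: 3333² + 4556² = 11108889 + 20757136 = 31866025 = 5645² ✓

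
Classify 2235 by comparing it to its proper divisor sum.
deficient

Proper divisors of 2235: sum = 1 + 3 + 5 + 15 + 149 + 447 + 745 = 1365
Since 1365 < 2235, 2235 is deficient.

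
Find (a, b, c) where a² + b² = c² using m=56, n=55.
(111, 6160, 6161)

Euclid's formula: a = m² - n², b = 2mn, c = m² + n²
m = 56, n = 55
a = 56² - 55² = 3136 - 3025 = 111
b = 2 × 56 × 55 = 6160
c = 56² + 55² = 3136 + 3025 = 6161
Verification: 111² + 6160² = 12321 + 37945600 = 37957921 = 6161² ✓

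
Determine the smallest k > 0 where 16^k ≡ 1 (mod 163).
81

163 is prime, so ord(16) divides φ(163) = 162.
Divisors of 162: 1, 2, 3, 6, 9, 18, 27, 54, 81, 162.
Repeated squaring: 16^1 ≡ 16, 16^2 ≡ 93, 16^4 ≡ 10, 16^8 ≡ 100, 16^16 ≡ 57, 16^32 ≡ 152, 16^64 ≡ 121, 16^128 ≡ 134 (mod 163).
Test 16^d mod 163 for each divisor d in increasing order:
16^1 ≡ 16
16^2 ≡ 93
16^3 = 16^2·16^1 ≡ 21
16^6 = 16^4·16^2 ≡ 115
16^9 = 16^8·16^1 ≡ 133
16^18 = 16^16·16^2 ≡ 85
16^27 = 16^16·16^8·16^2·16^1 ≡ 58
16^54 = 16^32·16^16·16^4·16^2 ≡ 104
16^81 = 16^64·16^16·16^1 ≡ 1  ← first divisor giving 1
The order is 81.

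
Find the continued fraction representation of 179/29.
[6; 5, 1, 4]

Euclidean algorithm steps:
179 = 6 × 29 + 5
29 = 5 × 5 + 4
5 = 1 × 4 + 1
4 = 4 × 1 + 0
Continued fraction: [6; 5, 1, 4]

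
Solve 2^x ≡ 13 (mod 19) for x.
5

Baby-step giant-step with step n = ⌈√19⌉ = 5.
Baby steps 2^j mod 19 (j:value) for j=0..4: 0:1, 1:2, 2:4, 3:8, 4:16.
Giant-step multiplier: 2^(-5) ≡ 2^(18-5) = 2^13 ≡ 3 (mod 19).
Giant steps γ_i = 13·3^i mod 19: γ_0=13, γ_1=1 (in table at j=0).
x = i·n + j = 1·5 + 0 = 5.
Check: 2^5 ≡ 13 (mod 19).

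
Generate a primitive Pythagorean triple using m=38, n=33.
(355, 2508, 2533)

Euclid's formula: a = m² - n², b = 2mn, c = m² + n²
m = 38, n = 33
a = 38² - 33² = 1444 - 1089 = 355
b = 2 × 38 × 33 = 2508
c = 38² + 33² = 1444 + 1089 = 2533
Verification: 355² + 2508² = 126025 + 6290064 = 6416089 = 2533² ✓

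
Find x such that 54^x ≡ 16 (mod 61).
16

Baby-step giant-step with step n = ⌈√61⌉ = 8.
Baby steps 54^j mod 61 (j:value) for j=0..7: 0:1, 1:54, 2:49, 3:23, 4:22, 5:29, 6:41, 7:18.
Giant-step multiplier: 54^(-8) ≡ 54^(60-8) = 54^52 ≡ 15 (mod 61).
Giant steps γ_i = 16·15^i mod 61: γ_0=16, γ_1=57, γ_2=1 (in table at j=0).
x = i·n + j = 2·8 + 0 = 16.
Check: 54^16 ≡ 16 (mod 61).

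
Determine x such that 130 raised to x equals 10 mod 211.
49

Baby-step giant-step with step n = ⌈√211⌉ = 15.
Baby steps 130^j mod 211 (j:value) for j=0..14: 0:1, 1:130, 2:20, 3:68, 4:189, 5:94, 6:193, 7:192, 8:62, 9:42, 10:185, 11:207, 12:113, 13:131, 14:150.
Giant-step multiplier: 130^(-15) ≡ 130^(210-15) = 130^195 ≡ 12 (mod 211).
Giant steps γ_i = 10·12^i mod 211: γ_0=10, γ_1=120, γ_2=174, γ_3=189 (in table at j=4).
x = i·n + j = 3·15 + 4 = 49.
Check: 130^49 ≡ 10 (mod 211).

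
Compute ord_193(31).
96

193 is prime, so ord(31) divides φ(193) = 192.
Divisors of 192: 1, 2, 3, 4, 6, 8, 12, 16, 24, 32, 48, 64, 96, 192.
Repeated squaring: 31^1 ≡ 31, 31^2 ≡ 189, 31^4 ≡ 16, 31^8 ≡ 63, 31^16 ≡ 109, 31^32 ≡ 108, 31^64 ≡ 84, 31^128 ≡ 108 (mod 193).
Test 31^d mod 193 for each divisor d in increasing order:
31^1 ≡ 31
31^2 ≡ 189
31^3 = 31^2·31^1 ≡ 69
31^4 ≡ 16
31^6 = 31^4·31^2 ≡ 129
31^8 ≡ 63
31^12 = 31^8·31^4 ≡ 43
31^16 ≡ 109
31^24 = 31^16·31^8 ≡ 112
31^32 ≡ 108
31^48 = 31^32·31^16 ≡ 192
31^64 ≡ 84
31^96 = 31^64·31^32 ≡ 1  ← first divisor giving 1
The order is 96.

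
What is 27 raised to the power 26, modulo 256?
121

Repeated squaring. Binary of 26 = 11010.
27^1 ≡ 27 (mod 256); 27^2 ≡ 217 (mod 256); 27^4 ≡ 241 (mod 256); 27^8 ≡ 225 (mod 256); 27^16 ≡ 193 (mod 256)
27^26 = 27^2 × 27^8 × 27^16 ≡ 121 (mod 256)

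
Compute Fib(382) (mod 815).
246

Matrix identity: Q^n = [[F_(n+1), F_n], [F_n, F_(n-1)]] with Q = [[1,1],[1,0]].
n = 382 = 101111110₂. Square-and-multiply, entries mod 815:
Q^1 = [[1,1],[1,0]]
Q^2 = (Q^1)² = [[2,1],[1,1]]
Q^5 = (Q^2)²·Q = [[8,5],[5,3]]
Q^11 = (Q^5)²·Q = [[144,89],[89,55]]
Q^23 = (Q^11)²·Q = [[728,132],[132,596]]
Q^47 = (Q^23)²·Q = [[86,543],[543,358]]
Q^95 = (Q^47)²·Q = [[547,695],[695,667]]
Q^191 = (Q^95)²·Q = [[39,649],[649,205]]
Q^382 = (Q^191)² = [[552,246],[246,306]]
F_382 mod 815 = Q^382[0][1] = 246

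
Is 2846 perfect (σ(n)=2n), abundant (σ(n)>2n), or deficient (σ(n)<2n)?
deficient

Proper divisors of 2846: sum = 1 + 2 + 1423 = 1426
Since 1426 < 2846, 2846 is deficient.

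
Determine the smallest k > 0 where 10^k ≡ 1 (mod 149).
148

149 is prime, so ord(10) divides φ(149) = 148.
Divisors of 148: 1, 2, 4, 37, 74, 148.
Repeated squaring: 10^1 ≡ 10, 10^2 ≡ 100, 10^4 ≡ 17, 10^8 ≡ 140, 10^16 ≡ 81, 10^32 ≡ 5, 10^64 ≡ 25, 10^128 ≡ 29 (mod 149).
Test 10^d mod 149 for each divisor d in increasing order:
10^1 ≡ 10
10^2 ≡ 100
10^4 ≡ 17
10^37 = 10^32·10^4·10^1 ≡ 105
10^74 = 10^64·10^8·10^2 ≡ 148
10^148 = 10^128·10^16·10^4 ≡ 1  ← first divisor giving 1
The order is 148.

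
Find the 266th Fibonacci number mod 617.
449

Matrix identity: Q^n = [[F_(n+1), F_n], [F_n, F_(n-1)]] with Q = [[1,1],[1,0]].
n = 266 = 100001010₂. Square-and-multiply, entries mod 617:
Q^1 = [[1,1],[1,0]]
Q^2 = (Q^1)² = [[2,1],[1,1]]
Q^4 = (Q^2)² = [[5,3],[3,2]]
Q^8 = (Q^4)² = [[34,21],[21,13]]
Q^16 = (Q^8)² = [[363,370],[370,610]]
Q^33 = (Q^16)²·Q = [[573,274],[274,299]]
Q^66 = (Q^33)² = [[504,149],[149,355]]
Q^133 = (Q^66)²·Q = [[73,418],[418,272]]
Q^266 = (Q^133)² = [[506,449],[449,57]]
F_266 mod 617 = Q^266[0][1] = 449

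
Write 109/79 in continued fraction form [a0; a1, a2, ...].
[1; 2, 1, 1, 1, 2, 1, 2]

Euclidean algorithm steps:
109 = 1 × 79 + 30
79 = 2 × 30 + 19
30 = 1 × 19 + 11
19 = 1 × 11 + 8
11 = 1 × 8 + 3
8 = 2 × 3 + 2
3 = 1 × 2 + 1
2 = 2 × 1 + 0
Continued fraction: [1; 2, 1, 1, 1, 2, 1, 2]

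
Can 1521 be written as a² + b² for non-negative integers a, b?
0² + 39² (a=0, b=39)

Factorization: 1521 = 3^2 × 13^2
By Fermat: n is sum of two squares iff every prime p ≡ 3 (mod 4) appears to even power.
All primes ≡ 3 (mod 4) appear to even power.
Search a = 0, 1, 2, … for 1521 - a² a perfect square: first hit at a = 0: 1521 - 0 = 1521 = 39².
1521 = 0² + 39² = 0 + 1521 ✓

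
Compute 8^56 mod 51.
1

Repeated squaring. Binary of 56 = 111000.
8^1 ≡ 8 (mod 51); 8^2 ≡ 13 (mod 51); 8^4 ≡ 16 (mod 51); 8^8 ≡ 1 (mod 51); 8^16 ≡ 1 (mod 51); 8^32 ≡ 1 (mod 51)
8^56 = 8^8 × 8^16 × 8^32 ≡ 1 (mod 51)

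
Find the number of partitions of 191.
1820701100652

p(n) counts ways to write n as a sum of positive integers (order ignored).
Euler's pentagonal recurrence: p(k) = p(k-1) + p(k-2) - p(k-5) - p(k-7) + p(k-12) + p(k-15) - ... (offsets j(3j∓1)/2, signs ++--, p(0)=1, p(<0)=0).
DP table for k = 0..190: p(0)=1, p(1)=1, p(2)=2, p(3)=3, p(4)=5, p(5)=7, p(6)=11, p(7)=15, p(8)=22, p(9)=30, p(10)=42, p(11)=56, p(12)=77, p(13)=101, p(14)=135, p(15)=176, p(16)=231, p(17)=297, p(18)=385, p(19)=490, p(20)=627, p(21)=792, p(22)=1002, p(23)=1255, p(24)=1575, p(25)=1958, p(26)=2436, p(27)=3010, p(28)=3718, p(29)=4565, p(30)=5604, p(31)=6842, p(32)=8349, p(33)=10143, p(34)=12310, p(35)=14883, p(36)=17977, p(37)=21637, p(38)=26015, p(39)=31185, p(40)=37338, p(41)=44583, p(42)=53174, p(43)=63261, p(44)=75175, p(45)=89134, p(46)=105558, p(47)=124754, p(48)=147273, p(49)=173525, p(50)=204226, p(51)=239943, p(52)=281589, p(53)=329931, p(54)=386155, p(55)=451276, p(56)=526823, p(57)=614154, p(58)=715220, p(59)=831820, p(60)=966467, p(61)=1121505, p(62)=1300156, p(63)=1505499, p(64)=1741630, p(65)=2012558, p(66)=2323520, p(67)=2679689, p(68)=3087735, p(69)=3554345, p(70)=4087968, p(71)=4697205, p(72)=5392783, p(73)=6185689, p(74)=7089500, p(75)=8118264, p(76)=9289091, p(77)=10619863, p(78)=12132164, p(79)=13848650, p(80)=15796476, p(81)=18004327, p(82)=20506255, p(83)=23338469, p(84)=26543660, p(85)=30167357, p(86)=34262962, p(87)=38887673, p(88)=44108109, p(89)=49995925, p(90)=56634173, p(91)=64112359, p(92)=72533807, p(93)=82010177, p(94)=92669720, p(95)=104651419, p(96)=118114304, p(97)=133230930, p(98)=150198136, p(99)=169229875, p(100)=190569292, p(101)=214481126, p(102)=241265379, p(103)=271248950, p(104)=304801365, p(105)=342325709, p(106)=384276336, p(107)=431149389, p(108)=483502844, p(109)=541946240, p(110)=607163746, p(111)=679903203, p(112)=761002156, p(113)=851376628, p(114)=952050665, p(115)=1064144451, p(116)=1188908248, p(117)=1327710076, p(118)=1482074143, p(119)=1653668665, p(120)=1844349560, p(121)=2056148051, p(122)=2291320912, p(123)=2552338241, p(124)=2841940500, p(125)=3163127352, p(126)=3519222692, p(127)=3913864295, p(128)=4351078600, p(129)=4835271870, p(130)=5371315400, p(131)=5964539504, p(132)=6620830889, p(133)=7346629512, p(134)=8149040695, p(135)=9035836076, p(136)=10015581680, p(137)=11097645016, p(138)=12292341831, p(139)=13610949895, p(140)=15065878135, p(141)=16670689208, p(142)=18440293320, p(143)=20390982757, p(144)=22540654445, p(145)=24908858009, p(146)=27517052599, p(147)=30388671978, p(148)=33549419497, p(149)=37027355200, p(150)=40853235313, p(151)=45060624582, p(152)=49686288421, p(153)=54770336324, p(154)=60356673280, p(155)=66493182097, p(156)=73232243759, p(157)=80630964769, p(158)=88751778802, p(159)=97662728555, p(160)=107438159466, p(161)=118159068427, p(162)=129913904637, p(163)=142798995930, p(164)=156919475295, p(165)=172389800255, p(166)=189334822579, p(167)=207890420102, p(168)=228204732751, p(169)=250438925115, p(170)=274768617130, p(171)=301384802048, p(172)=330495499613, p(173)=362326859895, p(174)=397125074750, p(175)=435157697830, p(176)=476715857290, p(177)=522115831195, p(178)=571701605655, p(179)=625846753120, p(180)=684957390936, p(181)=749474411781, p(182)=819876908323, p(183)=896684817527, p(184)=980462880430, p(185)=1071823774337, p(186)=1171432692373, p(187)=1280011042268, p(188)=1398341745571, p(189)=1527273599625, p(190)=1667727404093.
Final step: p(191) = p(190) + p(189) - p(186) - p(184) + p(179) + p(176) - p(169) - p(165) + p(156) + p(151) - p(140) - p(134) + p(121) + p(114) - p(99) - p(91) + p(74) + p(65) - p(46) - p(36) + p(15) + p(4)
= 1667727404093 + 1527273599625 - 1171432692373 - 980462880430 + 625846753120 + 476715857290 - 250438925115 - 172389800255 + 73232243759 + 45060624582 - 15065878135 - 8149040695 + 2056148051 + 952050665 - 169229875 - 64112359 + 7089500 + 2012558 - 105558 - 17977 + 176 + 5
= 1820701100652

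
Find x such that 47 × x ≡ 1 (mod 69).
47

gcd(47, 69) = 1, so the inverse exists.
Extended Euclidean algorithm on (69, 47):
69 = 1 × 47 + 22  ⟹  22 = (1)·69 + (-1)·47
47 = 2 × 22 + 3  ⟹  3 = (-2)·69 + (3)·47
22 = 7 × 3 + 1  ⟹  1 = (15)·69 + (-22)·47
So (-22)·47 ≡ 1 (mod 69), i.e. 47^(-1) ≡ -22 ≡ 47 (mod 69).
Check: 47 × 47 = 2209 ≡ 1 (mod 69)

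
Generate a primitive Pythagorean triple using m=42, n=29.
(923, 2436, 2605)

Euclid's formula: a = m² - n², b = 2mn, c = m² + n²
m = 42, n = 29
a = 42² - 29² = 1764 - 841 = 923
b = 2 × 42 × 29 = 2436
c = 42² + 29² = 1764 + 841 = 2605
Verification: 923² + 2436² = 851929 + 5934096 = 6786025 = 2605² ✓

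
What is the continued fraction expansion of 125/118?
[1; 16, 1, 6]

Euclidean algorithm steps:
125 = 1 × 118 + 7
118 = 16 × 7 + 6
7 = 1 × 6 + 1
6 = 6 × 1 + 0
Continued fraction: [1; 16, 1, 6]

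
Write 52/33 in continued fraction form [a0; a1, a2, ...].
[1; 1, 1, 2, 1, 4]

Euclidean algorithm steps:
52 = 1 × 33 + 19
33 = 1 × 19 + 14
19 = 1 × 14 + 5
14 = 2 × 5 + 4
5 = 1 × 4 + 1
4 = 4 × 1 + 0
Continued fraction: [1; 1, 1, 2, 1, 4]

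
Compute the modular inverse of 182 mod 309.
236

gcd(182, 309) = 1, so the inverse exists.
Extended Euclidean algorithm on (309, 182):
309 = 1 × 182 + 127  ⟹  127 = (1)·309 + (-1)·182
182 = 1 × 127 + 55  ⟹  55 = (-1)·309 + (2)·182
127 = 2 × 55 + 17  ⟹  17 = (3)·309 + (-5)·182
55 = 3 × 17 + 4  ⟹  4 = (-10)·309 + (17)·182
17 = 4 × 4 + 1  ⟹  1 = (43)·309 + (-73)·182
So (-73)·182 ≡ 1 (mod 309), i.e. 182^(-1) ≡ -73 ≡ 236 (mod 309).
Check: 182 × 236 = 42952 ≡ 1 (mod 309)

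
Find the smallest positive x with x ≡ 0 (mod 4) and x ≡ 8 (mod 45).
8

Using Chinese Remainder Theorem:
M = 4 × 45 = 180
M1 = 45, M2 = 4
y1 = 45^(-1) mod 4 = 1
y2 = 4^(-1) mod 45 = 34
x = (0×45×1 + 8×4×34) mod 180 = 8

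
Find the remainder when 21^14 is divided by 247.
25

Repeated squaring. Binary of 14 = 1110.
21^1 ≡ 21 (mod 247); 21^2 ≡ 194 (mod 247); 21^4 ≡ 92 (mod 247); 21^8 ≡ 66 (mod 247)
21^14 = 21^2 × 21^4 × 21^8 ≡ 25 (mod 247)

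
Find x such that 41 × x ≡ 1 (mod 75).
11

gcd(41, 75) = 1, so the inverse exists.
Extended Euclidean algorithm on (75, 41):
75 = 1 × 41 + 34  ⟹  34 = (1)·75 + (-1)·41
41 = 1 × 34 + 7  ⟹  7 = (-1)·75 + (2)·41
34 = 4 × 7 + 6  ⟹  6 = (5)·75 + (-9)·41
7 = 1 × 6 + 1  ⟹  1 = (-6)·75 + (11)·41
So (11)·41 ≡ 1 (mod 75), i.e. 41^(-1) ≡ 11 (mod 75).
Check: 41 × 11 = 451 ≡ 1 (mod 75)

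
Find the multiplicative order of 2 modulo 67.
66

67 is prime, so ord(2) divides φ(67) = 66.
Divisors of 66: 1, 2, 3, 6, 11, 22, 33, 66.
Repeated squaring: 2^1 ≡ 2, 2^2 ≡ 4, 2^4 ≡ 16, 2^8 ≡ 55, 2^16 ≡ 10, 2^32 ≡ 33, 2^64 ≡ 17 (mod 67).
Test 2^d mod 67 for each divisor d in increasing order:
2^1 ≡ 2
2^2 ≡ 4
2^3 = 2^2·2^1 ≡ 8
2^6 = 2^4·2^2 ≡ 64
2^11 = 2^8·2^2·2^1 ≡ 38
2^22 = 2^16·2^4·2^2 ≡ 37
2^33 = 2^32·2^1 ≡ 66
2^66 = 2^64·2^2 ≡ 1  ← first divisor giving 1
The order is 66.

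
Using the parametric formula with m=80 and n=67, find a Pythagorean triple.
(1911, 10720, 10889)

Euclid's formula: a = m² - n², b = 2mn, c = m² + n²
m = 80, n = 67
a = 80² - 67² = 6400 - 4489 = 1911
b = 2 × 80 × 67 = 10720
c = 80² + 67² = 6400 + 4489 = 10889
Verification: 1911² + 10720² = 3651921 + 114918400 = 118570321 = 10889² ✓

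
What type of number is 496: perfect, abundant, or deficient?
perfect

Proper divisors of 496: sum = 1 + 2 + 4 + 8 + 16 + 31 + 62 + 124 + 248 = 496
Since 496 = 496, 496 is perfect.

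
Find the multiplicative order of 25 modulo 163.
27

163 is prime, so ord(25) divides φ(163) = 162.
Divisors of 162: 1, 2, 3, 6, 9, 18, 27, 54, 81, 162.
Repeated squaring: 25^1 ≡ 25, 25^2 ≡ 136, 25^4 ≡ 77, 25^8 ≡ 61, 25^16 ≡ 135, 25^32 ≡ 132, 25^64 ≡ 146, 25^128 ≡ 126 (mod 163).
Test 25^d mod 163 for each divisor d in increasing order:
25^1 ≡ 25
25^2 ≡ 136
25^3 = 25^2·25^1 ≡ 140
25^6 = 25^4·25^2 ≡ 40
25^9 = 25^8·25^1 ≡ 58
25^18 = 25^16·25^2 ≡ 104
25^27 = 25^16·25^8·25^2·25^1 ≡ 1  ← first divisor giving 1
The order is 27.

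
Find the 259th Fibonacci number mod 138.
41

Matrix identity: Q^n = [[F_(n+1), F_n], [F_n, F_(n-1)]] with Q = [[1,1],[1,0]].
n = 259 = 100000011₂. Square-and-multiply, entries mod 138:
Q^1 = [[1,1],[1,0]]
Q^2 = (Q^1)² = [[2,1],[1,1]]
Q^4 = (Q^2)² = [[5,3],[3,2]]
Q^8 = (Q^4)² = [[34,21],[21,13]]
Q^16 = (Q^8)² = [[79,21],[21,58]]
Q^32 = (Q^16)² = [[58,117],[117,79]]
Q^64 = (Q^32)² = [[79,21],[21,58]]
Q^129 = (Q^64)²·Q = [[37,58],[58,117]]
Q^259 = (Q^129)²·Q = [[3,41],[41,100]]
F_259 mod 138 = Q^259[0][1] = 41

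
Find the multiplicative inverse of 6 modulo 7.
6

gcd(6, 7) = 1, so the inverse exists.
Extended Euclidean algorithm on (7, 6):
7 = 1 × 6 + 1  ⟹  1 = (1)·7 + (-1)·6
So (-1)·6 ≡ 1 (mod 7), i.e. 6^(-1) ≡ -1 ≡ 6 (mod 7).
Check: 6 × 6 = 36 ≡ 1 (mod 7)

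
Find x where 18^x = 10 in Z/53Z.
40

Baby-step giant-step with step n = ⌈√53⌉ = 8.
Baby steps 18^j mod 53 (j:value) for j=0..7: 0:1, 1:18, 2:6, 3:2, 4:36, 5:12, 6:4, 7:19.
Giant-step multiplier: 18^(-8) ≡ 18^(52-8) = 18^44 ≡ 42 (mod 53).
Giant steps γ_i = 10·42^i mod 53: γ_0=10, γ_1=49, γ_2=44, γ_3=46, γ_4=24, γ_5=1 (in table at j=0).
x = i·n + j = 5·8 + 0 = 40.
Check: 18^40 ≡ 10 (mod 53).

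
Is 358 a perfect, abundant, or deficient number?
deficient

Proper divisors of 358: sum = 1 + 2 + 179 = 182
Since 182 < 358, 358 is deficient.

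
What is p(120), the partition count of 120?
1844349560

p(n) counts ways to write n as a sum of positive integers (order ignored).
Euler's pentagonal recurrence: p(k) = p(k-1) + p(k-2) - p(k-5) - p(k-7) + p(k-12) + p(k-15) - ... (offsets j(3j∓1)/2, signs ++--, p(0)=1, p(<0)=0).
DP table for k = 0..119: p(0)=1, p(1)=1, p(2)=2, p(3)=3, p(4)=5, p(5)=7, p(6)=11, p(7)=15, p(8)=22, p(9)=30, p(10)=42, p(11)=56, p(12)=77, p(13)=101, p(14)=135, p(15)=176, p(16)=231, p(17)=297, p(18)=385, p(19)=490, p(20)=627, p(21)=792, p(22)=1002, p(23)=1255, p(24)=1575, p(25)=1958, p(26)=2436, p(27)=3010, p(28)=3718, p(29)=4565, p(30)=5604, p(31)=6842, p(32)=8349, p(33)=10143, p(34)=12310, p(35)=14883, p(36)=17977, p(37)=21637, p(38)=26015, p(39)=31185, p(40)=37338, p(41)=44583, p(42)=53174, p(43)=63261, p(44)=75175, p(45)=89134, p(46)=105558, p(47)=124754, p(48)=147273, p(49)=173525, p(50)=204226, p(51)=239943, p(52)=281589, p(53)=329931, p(54)=386155, p(55)=451276, p(56)=526823, p(57)=614154, p(58)=715220, p(59)=831820, p(60)=966467, p(61)=1121505, p(62)=1300156, p(63)=1505499, p(64)=1741630, p(65)=2012558, p(66)=2323520, p(67)=2679689, p(68)=3087735, p(69)=3554345, p(70)=4087968, p(71)=4697205, p(72)=5392783, p(73)=6185689, p(74)=7089500, p(75)=8118264, p(76)=9289091, p(77)=10619863, p(78)=12132164, p(79)=13848650, p(80)=15796476, p(81)=18004327, p(82)=20506255, p(83)=23338469, p(84)=26543660, p(85)=30167357, p(86)=34262962, p(87)=38887673, p(88)=44108109, p(89)=49995925, p(90)=56634173, p(91)=64112359, p(92)=72533807, p(93)=82010177, p(94)=92669720, p(95)=104651419, p(96)=118114304, p(97)=133230930, p(98)=150198136, p(99)=169229875, p(100)=190569292, p(101)=214481126, p(102)=241265379, p(103)=271248950, p(104)=304801365, p(105)=342325709, p(106)=384276336, p(107)=431149389, p(108)=483502844, p(109)=541946240, p(110)=607163746, p(111)=679903203, p(112)=761002156, p(113)=851376628, p(114)=952050665, p(115)=1064144451, p(116)=1188908248, p(117)=1327710076, p(118)=1482074143, p(119)=1653668665.
Final step: p(120) = p(119) + p(118) - p(115) - p(113) + p(108) + p(105) - p(98) - p(94) + p(85) + p(80) - p(69) - p(63) + p(50) + p(43) - p(28) - p(20) + p(3)
= 1653668665 + 1482074143 - 1064144451 - 851376628 + 483502844 + 342325709 - 150198136 - 92669720 + 30167357 + 15796476 - 3554345 - 1505499 + 204226 + 63261 - 3718 - 627 + 3
= 1844349560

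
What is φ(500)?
200

500 = 2^2 × 5^3
φ(n) = n × ∏(1 - 1/p) for each prime p dividing n
φ(500) = 500 × (1 - 1/2) × (1 - 1/5) = 200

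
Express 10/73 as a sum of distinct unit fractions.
1/8 + 1/84 + 1/12264

Greedy algorithm:
10/73: ceiling(73/10) = 8, use 1/8
7/584: ceiling(584/7) = 84, use 1/84
1/12264: ceiling(12264/1) = 12264, use 1/12264
Result: 10/73 = 1/8 + 1/84 + 1/12264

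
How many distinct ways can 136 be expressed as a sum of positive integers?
10015581680

p(n) counts ways to write n as a sum of positive integers (order ignored).
Euler's pentagonal recurrence: p(k) = p(k-1) + p(k-2) - p(k-5) - p(k-7) + p(k-12) + p(k-15) - ... (offsets j(3j∓1)/2, signs ++--, p(0)=1, p(<0)=0).
DP table for k = 0..135: p(0)=1, p(1)=1, p(2)=2, p(3)=3, p(4)=5, p(5)=7, p(6)=11, p(7)=15, p(8)=22, p(9)=30, p(10)=42, p(11)=56, p(12)=77, p(13)=101, p(14)=135, p(15)=176, p(16)=231, p(17)=297, p(18)=385, p(19)=490, p(20)=627, p(21)=792, p(22)=1002, p(23)=1255, p(24)=1575, p(25)=1958, p(26)=2436, p(27)=3010, p(28)=3718, p(29)=4565, p(30)=5604, p(31)=6842, p(32)=8349, p(33)=10143, p(34)=12310, p(35)=14883, p(36)=17977, p(37)=21637, p(38)=26015, p(39)=31185, p(40)=37338, p(41)=44583, p(42)=53174, p(43)=63261, p(44)=75175, p(45)=89134, p(46)=105558, p(47)=124754, p(48)=147273, p(49)=173525, p(50)=204226, p(51)=239943, p(52)=281589, p(53)=329931, p(54)=386155, p(55)=451276, p(56)=526823, p(57)=614154, p(58)=715220, p(59)=831820, p(60)=966467, p(61)=1121505, p(62)=1300156, p(63)=1505499, p(64)=1741630, p(65)=2012558, p(66)=2323520, p(67)=2679689, p(68)=3087735, p(69)=3554345, p(70)=4087968, p(71)=4697205, p(72)=5392783, p(73)=6185689, p(74)=7089500, p(75)=8118264, p(76)=9289091, p(77)=10619863, p(78)=12132164, p(79)=13848650, p(80)=15796476, p(81)=18004327, p(82)=20506255, p(83)=23338469, p(84)=26543660, p(85)=30167357, p(86)=34262962, p(87)=38887673, p(88)=44108109, p(89)=49995925, p(90)=56634173, p(91)=64112359, p(92)=72533807, p(93)=82010177, p(94)=92669720, p(95)=104651419, p(96)=118114304, p(97)=133230930, p(98)=150198136, p(99)=169229875, p(100)=190569292, p(101)=214481126, p(102)=241265379, p(103)=271248950, p(104)=304801365, p(105)=342325709, p(106)=384276336, p(107)=431149389, p(108)=483502844, p(109)=541946240, p(110)=607163746, p(111)=679903203, p(112)=761002156, p(113)=851376628, p(114)=952050665, p(115)=1064144451, p(116)=1188908248, p(117)=1327710076, p(118)=1482074143, p(119)=1653668665, p(120)=1844349560, p(121)=2056148051, p(122)=2291320912, p(123)=2552338241, p(124)=2841940500, p(125)=3163127352, p(126)=3519222692, p(127)=3913864295, p(128)=4351078600, p(129)=4835271870, p(130)=5371315400, p(131)=5964539504, p(132)=6620830889, p(133)=7346629512, p(134)=8149040695, p(135)=9035836076.
Final step: p(136) = p(135) + p(134) - p(131) - p(129) + p(124) + p(121) - p(114) - p(110) + p(101) + p(96) - p(85) - p(79) + p(66) + p(59) - p(44) - p(36) + p(19) + p(10)
= 9035836076 + 8149040695 - 5964539504 - 4835271870 + 2841940500 + 2056148051 - 952050665 - 607163746 + 214481126 + 118114304 - 30167357 - 13848650 + 2323520 + 831820 - 75175 - 17977 + 490 + 42
= 10015581680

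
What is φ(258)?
84

258 = 2 × 3 × 43
φ(n) = n × ∏(1 - 1/p) for each prime p dividing n
φ(258) = 258 × (1 - 1/2) × (1 - 1/3) × (1 - 1/43) = 84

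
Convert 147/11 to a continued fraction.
[13; 2, 1, 3]

Euclidean algorithm steps:
147 = 13 × 11 + 4
11 = 2 × 4 + 3
4 = 1 × 3 + 1
3 = 3 × 1 + 0
Continued fraction: [13; 2, 1, 3]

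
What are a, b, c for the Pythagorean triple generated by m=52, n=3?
(2695, 312, 2713)

Euclid's formula: a = m² - n², b = 2mn, c = m² + n²
m = 52, n = 3
a = 52² - 3² = 2704 - 9 = 2695
b = 2 × 52 × 3 = 312
c = 52² + 3² = 2704 + 9 = 2713
Verification: 2695² + 312² = 7263025 + 97344 = 7360369 = 2713² ✓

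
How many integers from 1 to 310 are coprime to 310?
120

310 = 2 × 5 × 31
φ(n) = n × ∏(1 - 1/p) for each prime p dividing n
φ(310) = 310 × (1 - 1/2) × (1 - 1/5) × (1 - 1/31) = 120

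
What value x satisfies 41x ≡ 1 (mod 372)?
245

gcd(41, 372) = 1, so the inverse exists.
Extended Euclidean algorithm on (372, 41):
372 = 9 × 41 + 3  ⟹  3 = (1)·372 + (-9)·41
41 = 13 × 3 + 2  ⟹  2 = (-13)·372 + (118)·41
3 = 1 × 2 + 1  ⟹  1 = (14)·372 + (-127)·41
So (-127)·41 ≡ 1 (mod 372), i.e. 41^(-1) ≡ -127 ≡ 245 (mod 372).
Check: 41 × 245 = 10045 ≡ 1 (mod 372)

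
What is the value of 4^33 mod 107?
47

Repeated squaring. Binary of 33 = 100001.
4^1 ≡ 4 (mod 107); 4^2 ≡ 16 (mod 107); 4^4 ≡ 42 (mod 107); 4^8 ≡ 52 (mod 107); 4^16 ≡ 29 (mod 107); 4^32 ≡ 92 (mod 107)
4^33 = 4^1 × 4^32 ≡ 47 (mod 107)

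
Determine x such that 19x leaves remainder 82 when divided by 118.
x ≡ 54 (mod 118)

gcd(19, 118) = 1, which divides 82, so solutions exist.
Find 19^(-1) mod 118 by the extended Euclidean algorithm:
118 = 6 × 19 + 4  ⟹  4 = (1)·118 + (-6)·19
19 = 4 × 4 + 3  ⟹  3 = (-4)·118 + (25)·19
4 = 1 × 3 + 1  ⟹  1 = (5)·118 + (-31)·19
So (-31)·19 ≡ 1 (mod 118), i.e. 19^(-1) ≡ -31 ≡ 87 (mod 118).
x ≡ 87 × 82 = 7134 ≡ 54 (mod 118).
Check: 19 × 54 = 1026 ≡ 82 (mod 118).
Unique solution: x ≡ 54 (mod 118)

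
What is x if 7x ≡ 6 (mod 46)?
x ≡ 14 (mod 46)

gcd(7, 46) = 1, which divides 6, so solutions exist.
Find 7^(-1) mod 46 by the extended Euclidean algorithm:
46 = 6 × 7 + 4  ⟹  4 = (1)·46 + (-6)·7
7 = 1 × 4 + 3  ⟹  3 = (-1)·46 + (7)·7
4 = 1 × 3 + 1  ⟹  1 = (2)·46 + (-13)·7
So (-13)·7 ≡ 1 (mod 46), i.e. 7^(-1) ≡ -13 ≡ 33 (mod 46).
x ≡ 33 × 6 = 198 ≡ 14 (mod 46).
Check: 7 × 14 = 98 ≡ 6 (mod 46).
Unique solution: x ≡ 14 (mod 46)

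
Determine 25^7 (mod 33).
31

Repeated squaring. Binary of 7 = 111.
25^1 ≡ 25 (mod 33); 25^2 ≡ 31 (mod 33); 25^4 ≡ 4 (mod 33)
25^7 = 25^1 × 25^2 × 25^4 ≡ 31 (mod 33)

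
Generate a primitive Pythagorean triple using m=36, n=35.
(71, 2520, 2521)

Euclid's formula: a = m² - n², b = 2mn, c = m² + n²
m = 36, n = 35
a = 36² - 35² = 1296 - 1225 = 71
b = 2 × 36 × 35 = 2520
c = 36² + 35² = 1296 + 1225 = 2521
Verification: 71² + 2520² = 5041 + 6350400 = 6355441 = 2521² ✓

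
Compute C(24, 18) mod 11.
0

Using Lucas' theorem:
Write n=24 and k=18 in base 11:
n in base 11: [2, 2]
k in base 11: [1, 7]
C(24,18) mod 11 = ∏ C(n_i, k_i) mod 11
Digit binomials (mod 11): C(2,1) = 2; C(2,7) = 0 (k_i > n_i)
Product: 2 × 0 = 0 ≡ 0 (mod 11)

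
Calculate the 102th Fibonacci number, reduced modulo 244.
100

Matrix identity: Q^n = [[F_(n+1), F_n], [F_n, F_(n-1)]] with Q = [[1,1],[1,0]].
n = 102 = 1100110₂. Square-and-multiply, entries mod 244:
Q^1 = [[1,1],[1,0]]
Q^3 = (Q^1)²·Q = [[3,2],[2,1]]
Q^6 = (Q^3)² = [[13,8],[8,5]]
Q^12 = (Q^6)² = [[233,144],[144,89]]
Q^25 = (Q^12)²·Q = [[125,117],[117,8]]
Q^51 = (Q^25)²·Q = [[223,34],[34,189]]
Q^102 = (Q^51)² = [[133,100],[100,33]]
F_102 mod 244 = Q^102[0][1] = 100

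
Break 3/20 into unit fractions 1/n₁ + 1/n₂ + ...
1/7 + 1/140

Greedy algorithm:
3/20: ceiling(20/3) = 7, use 1/7
1/140: ceiling(140/1) = 140, use 1/140
Result: 3/20 = 1/7 + 1/140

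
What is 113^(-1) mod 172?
137

gcd(113, 172) = 1, so the inverse exists.
Extended Euclidean algorithm on (172, 113):
172 = 1 × 113 + 59  ⟹  59 = (1)·172 + (-1)·113
113 = 1 × 59 + 54  ⟹  54 = (-1)·172 + (2)·113
59 = 1 × 54 + 5  ⟹  5 = (2)·172 + (-3)·113
54 = 10 × 5 + 4  ⟹  4 = (-21)·172 + (32)·113
5 = 1 × 4 + 1  ⟹  1 = (23)·172 + (-35)·113
So (-35)·113 ≡ 1 (mod 172), i.e. 113^(-1) ≡ -35 ≡ 137 (mod 172).
Check: 113 × 137 = 15481 ≡ 1 (mod 172)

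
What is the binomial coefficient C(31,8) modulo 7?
5

Using Lucas' theorem:
Write n=31 and k=8 in base 7:
n in base 7: [4, 3]
k in base 7: [1, 1]
C(31,8) mod 7 = ∏ C(n_i, k_i) mod 7
Digit binomials (mod 7): C(4,1) = 4; C(3,1) = 3
Product: 4 × 3 = 12 ≡ 5 (mod 7)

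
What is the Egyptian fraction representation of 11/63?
1/6 + 1/126

Greedy algorithm:
11/63: ceiling(63/11) = 6, use 1/6
1/126: ceiling(126/1) = 126, use 1/126
Result: 11/63 = 1/6 + 1/126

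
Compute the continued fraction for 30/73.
[0; 2, 2, 3, 4]

Euclidean algorithm steps:
30 = 0 × 73 + 30
73 = 2 × 30 + 13
30 = 2 × 13 + 4
13 = 3 × 4 + 1
4 = 4 × 1 + 0
Continued fraction: [0; 2, 2, 3, 4]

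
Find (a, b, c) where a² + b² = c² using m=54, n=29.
(2075, 3132, 3757)

Euclid's formula: a = m² - n², b = 2mn, c = m² + n²
m = 54, n = 29
a = 54² - 29² = 2916 - 841 = 2075
b = 2 × 54 × 29 = 3132
c = 54² + 29² = 2916 + 841 = 3757
Verification: 2075² + 3132² = 4305625 + 9809424 = 14115049 = 3757² ✓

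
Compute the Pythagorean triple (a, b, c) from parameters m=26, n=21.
(235, 1092, 1117)

Euclid's formula: a = m² - n², b = 2mn, c = m² + n²
m = 26, n = 21
a = 26² - 21² = 676 - 441 = 235
b = 2 × 26 × 21 = 1092
c = 26² + 21² = 676 + 441 = 1117
Verification: 235² + 1092² = 55225 + 1192464 = 1247689 = 1117² ✓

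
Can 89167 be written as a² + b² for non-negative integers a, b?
Not possible

Factorization: 89167 = 13 × 19^3
By Fermat: n is sum of two squares iff every prime p ≡ 3 (mod 4) appears to even power.
Prime(s) ≡ 3 (mod 4) with odd exponent: [(19, 3)]
Therefore 89167 cannot be expressed as a² + b².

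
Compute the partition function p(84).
26543660

p(n) counts ways to write n as a sum of positive integers (order ignored).
Euler's pentagonal recurrence: p(k) = p(k-1) + p(k-2) - p(k-5) - p(k-7) + p(k-12) + p(k-15) - ... (offsets j(3j∓1)/2, signs ++--, p(0)=1, p(<0)=0).
DP table for k = 0..83: p(0)=1, p(1)=1, p(2)=2, p(3)=3, p(4)=5, p(5)=7, p(6)=11, p(7)=15, p(8)=22, p(9)=30, p(10)=42, p(11)=56, p(12)=77, p(13)=101, p(14)=135, p(15)=176, p(16)=231, p(17)=297, p(18)=385, p(19)=490, p(20)=627, p(21)=792, p(22)=1002, p(23)=1255, p(24)=1575, p(25)=1958, p(26)=2436, p(27)=3010, p(28)=3718, p(29)=4565, p(30)=5604, p(31)=6842, p(32)=8349, p(33)=10143, p(34)=12310, p(35)=14883, p(36)=17977, p(37)=21637, p(38)=26015, p(39)=31185, p(40)=37338, p(41)=44583, p(42)=53174, p(43)=63261, p(44)=75175, p(45)=89134, p(46)=105558, p(47)=124754, p(48)=147273, p(49)=173525, p(50)=204226, p(51)=239943, p(52)=281589, p(53)=329931, p(54)=386155, p(55)=451276, p(56)=526823, p(57)=614154, p(58)=715220, p(59)=831820, p(60)=966467, p(61)=1121505, p(62)=1300156, p(63)=1505499, p(64)=1741630, p(65)=2012558, p(66)=2323520, p(67)=2679689, p(68)=3087735, p(69)=3554345, p(70)=4087968, p(71)=4697205, p(72)=5392783, p(73)=6185689, p(74)=7089500, p(75)=8118264, p(76)=9289091, p(77)=10619863, p(78)=12132164, p(79)=13848650, p(80)=15796476, p(81)=18004327, p(82)=20506255, p(83)=23338469.
Final step: p(84) = p(83) + p(82) - p(79) - p(77) + p(72) + p(69) - p(62) - p(58) + p(49) + p(44) - p(33) - p(27) + p(14) + p(7)
= 23338469 + 20506255 - 13848650 - 10619863 + 5392783 + 3554345 - 1300156 - 715220 + 173525 + 75175 - 10143 - 3010 + 135 + 15
= 26543660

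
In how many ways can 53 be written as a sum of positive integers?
329931

p(n) counts ways to write n as a sum of positive integers (order ignored).
Euler's pentagonal recurrence: p(k) = p(k-1) + p(k-2) - p(k-5) - p(k-7) + p(k-12) + p(k-15) - ... (offsets j(3j∓1)/2, signs ++--, p(0)=1, p(<0)=0).
DP table for k = 0..52: p(0)=1, p(1)=1, p(2)=2, p(3)=3, p(4)=5, p(5)=7, p(6)=11, p(7)=15, p(8)=22, p(9)=30, p(10)=42, p(11)=56, p(12)=77, p(13)=101, p(14)=135, p(15)=176, p(16)=231, p(17)=297, p(18)=385, p(19)=490, p(20)=627, p(21)=792, p(22)=1002, p(23)=1255, p(24)=1575, p(25)=1958, p(26)=2436, p(27)=3010, p(28)=3718, p(29)=4565, p(30)=5604, p(31)=6842, p(32)=8349, p(33)=10143, p(34)=12310, p(35)=14883, p(36)=17977, p(37)=21637, p(38)=26015, p(39)=31185, p(40)=37338, p(41)=44583, p(42)=53174, p(43)=63261, p(44)=75175, p(45)=89134, p(46)=105558, p(47)=124754, p(48)=147273, p(49)=173525, p(50)=204226, p(51)=239943, p(52)=281589.
Final step: p(53) = p(52) + p(51) - p(48) - p(46) + p(41) + p(38) - p(31) - p(27) + p(18) + p(13) - p(2)
= 281589 + 239943 - 147273 - 105558 + 44583 + 26015 - 6842 - 3010 + 385 + 101 - 2
= 329931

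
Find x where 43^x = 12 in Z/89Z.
77

Baby-step giant-step with step n = ⌈√89⌉ = 10.
Baby steps 43^j mod 89 (j:value) for j=0..9: 0:1, 1:43, 2:69, 3:30, 4:44, 5:23, 6:10, 7:74, 8:67, 9:33.
Giant-step multiplier: 43^(-10) ≡ 43^(88-10) = 43^78 ≡ 71 (mod 89).
Giant steps γ_i = 12·71^i mod 89: γ_0=12, γ_1=51, γ_2=61, γ_3=59, γ_4=6, γ_5=70, γ_6=75, γ_7=74 (in table at j=7).
x = i·n + j = 7·10 + 7 = 77.
Check: 43^77 ≡ 12 (mod 89).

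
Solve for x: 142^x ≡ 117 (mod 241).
39

Baby-step giant-step with step n = ⌈√241⌉ = 16.
Baby steps 142^j mod 241 (j:value) for j=0..15: 0:1, 1:142, 2:161, 3:208, 4:134, 5:230, 6:125, 7:157, 8:122, 9:213, 10:121, 11:71, 12:201, 13:104, 14:67, 15:115.
Giant-step multiplier: 142^(-16) ≡ 142^(240-16) = 142^224 ≡ 54 (mod 241).
Giant steps γ_i = 117·54^i mod 241: γ_0=117, γ_1=52, γ_2=157 (in table at j=7).
x = i·n + j = 2·16 + 7 = 39.
Check: 142^39 ≡ 117 (mod 241).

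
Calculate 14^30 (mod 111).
73

Repeated squaring. Binary of 30 = 11110.
14^1 ≡ 14 (mod 111); 14^2 ≡ 85 (mod 111); 14^4 ≡ 10 (mod 111); 14^8 ≡ 100 (mod 111); 14^16 ≡ 10 (mod 111)
14^30 = 14^2 × 14^4 × 14^8 × 14^16 ≡ 73 (mod 111)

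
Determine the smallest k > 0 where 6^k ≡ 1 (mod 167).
83

167 is prime, so ord(6) divides φ(167) = 166.
Divisors of 166: 1, 2, 83, 166.
Repeated squaring: 6^1 ≡ 6, 6^2 ≡ 36, 6^4 ≡ 127, 6^8 ≡ 97, 6^16 ≡ 57, 6^32 ≡ 76, 6^64 ≡ 98, 6^128 ≡ 85 (mod 167).
Test 6^d mod 167 for each divisor d in increasing order:
6^1 ≡ 6
6^2 ≡ 36
6^83 = 6^64·6^16·6^2·6^1 ≡ 1  ← first divisor giving 1
The order is 83.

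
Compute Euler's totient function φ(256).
128

256 = 2^8
φ(n) = n × ∏(1 - 1/p) for each prime p dividing n
φ(256) = 256 × (1 - 1/2) = 128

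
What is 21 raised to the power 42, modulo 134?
25

Repeated squaring. Binary of 42 = 101010.
21^1 ≡ 21 (mod 134); 21^2 ≡ 39 (mod 134); 21^4 ≡ 47 (mod 134); 21^8 ≡ 65 (mod 134); 21^16 ≡ 71 (mod 134); 21^32 ≡ 83 (mod 134)
21^42 = 21^2 × 21^8 × 21^32 ≡ 25 (mod 134)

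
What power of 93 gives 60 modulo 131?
90

Baby-step giant-step with step n = ⌈√131⌉ = 12.
Baby steps 93^j mod 131 (j:value) for j=0..11: 0:1, 1:93, 2:3, 3:17, 4:9, 5:51, 6:27, 7:22, 8:81, 9:66, 10:112, 11:67.
Giant-step multiplier: 93^(-12) ≡ 93^(130-12) = 93^118 ≡ 108 (mod 131).
Giant steps γ_i = 60·108^i mod 131: γ_0=60, γ_1=61, γ_2=38, γ_3=43, γ_4=59, γ_5=84, γ_6=33, γ_7=27 (in table at j=6).
x = i·n + j = 7·12 + 6 = 90.
Check: 93^90 ≡ 60 (mod 131).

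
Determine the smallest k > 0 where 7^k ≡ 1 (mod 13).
12

13 is prime, so ord(7) divides φ(13) = 12.
Divisors of 12: 1, 2, 3, 4, 6, 12.
Repeated squaring: 7^1 ≡ 7, 7^2 ≡ 10, 7^4 ≡ 9, 7^8 ≡ 3 (mod 13).
Test 7^d mod 13 for each divisor d in increasing order:
7^1 ≡ 7
7^2 ≡ 10
7^3 = 7^2·7^1 ≡ 5
7^4 ≡ 9
7^6 = 7^4·7^2 ≡ 12
7^12 = 7^8·7^4 ≡ 1  ← first divisor giving 1
The order is 12.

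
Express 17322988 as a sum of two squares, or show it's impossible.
Not possible

Factorization: 17322988 = 2^2 × 163^3
By Fermat: n is sum of two squares iff every prime p ≡ 3 (mod 4) appears to even power.
Prime(s) ≡ 3 (mod 4) with odd exponent: [(163, 3)]
Therefore 17322988 cannot be expressed as a² + b².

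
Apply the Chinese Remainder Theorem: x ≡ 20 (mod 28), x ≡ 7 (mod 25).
132

Using Chinese Remainder Theorem:
M = 28 × 25 = 700
M1 = 25, M2 = 28
y1 = 25^(-1) mod 28 = 9
y2 = 28^(-1) mod 25 = 17
x = (20×25×9 + 7×28×17) mod 700 = 132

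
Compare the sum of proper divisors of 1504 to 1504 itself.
abundant

Proper divisors of 1504: sum = 1 + 2 + 4 + 8 + 16 + 32 + 47 + 94 + 188 + 376 + 752 = 1520
Since 1520 > 1504, 1504 is abundant.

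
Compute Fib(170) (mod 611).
196

Matrix identity: Q^n = [[F_(n+1), F_n], [F_n, F_(n-1)]] with Q = [[1,1],[1,0]].
n = 170 = 10101010₂. Square-and-multiply, entries mod 611:
Q^1 = [[1,1],[1,0]]
Q^2 = (Q^1)² = [[2,1],[1,1]]
Q^5 = (Q^2)²·Q = [[8,5],[5,3]]
Q^10 = (Q^5)² = [[89,55],[55,34]]
Q^21 = (Q^10)²·Q = [[603,559],[559,44]]
Q^42 = (Q^21)² = [[324,572],[572,363]]
Q^85 = (Q^42)²·Q = [[274,183],[183,91]]
Q^170 = (Q^85)² = [[418,196],[196,222]]
F_170 mod 611 = Q^170[0][1] = 196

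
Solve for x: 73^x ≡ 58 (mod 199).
110

Baby-step giant-step with step n = ⌈√199⌉ = 15.
Baby steps 73^j mod 199 (j:value) for j=0..14: 0:1, 1:73, 2:155, 3:171, 4:145, 5:38, 6:187, 7:119, 8:130, 9:137, 10:51, 11:141, 12:144, 13:164, 14:32.
Giant-step multiplier: 73^(-15) ≡ 73^(198-15) = 73^183 ≡ 88 (mod 199).
Giant steps γ_i = 58·88^i mod 199: γ_0=58, γ_1=129, γ_2=9, γ_3=195, γ_4=46, γ_5=68, γ_6=14, γ_7=38 (in table at j=5).
x = i·n + j = 7·15 + 5 = 110.
Check: 73^110 ≡ 58 (mod 199).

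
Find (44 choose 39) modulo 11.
0

Using Lucas' theorem:
Write n=44 and k=39 in base 11:
n in base 11: [4, 0]
k in base 11: [3, 6]
C(44,39) mod 11 = ∏ C(n_i, k_i) mod 11
Digit binomials (mod 11): C(4,3) = 4; C(0,6) = 0 (k_i > n_i)
Product: 4 × 0 = 0 ≡ 0 (mod 11)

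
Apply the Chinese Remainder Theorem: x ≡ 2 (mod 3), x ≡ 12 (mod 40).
92

Using Chinese Remainder Theorem:
M = 3 × 40 = 120
M1 = 40, M2 = 3
y1 = 40^(-1) mod 3 = 1
y2 = 3^(-1) mod 40 = 27
x = (2×40×1 + 12×3×27) mod 120 = 92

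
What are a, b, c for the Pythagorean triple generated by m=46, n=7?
(2067, 644, 2165)

Euclid's formula: a = m² - n², b = 2mn, c = m² + n²
m = 46, n = 7
a = 46² - 7² = 2116 - 49 = 2067
b = 2 × 46 × 7 = 644
c = 46² + 7² = 2116 + 49 = 2165
Verification: 2067² + 644² = 4272489 + 414736 = 4687225 = 2165² ✓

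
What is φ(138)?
44

138 = 2 × 3 × 23
φ(n) = n × ∏(1 - 1/p) for each prime p dividing n
φ(138) = 138 × (1 - 1/2) × (1 - 1/3) × (1 - 1/23) = 44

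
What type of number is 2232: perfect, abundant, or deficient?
abundant

Proper divisors of 2232: sum = 1 + 2 + 3 + 4 + 6 + 8 + 9 + 12 + ... + 372 + 558 + 744 + 1116 (23 divisors) = 4008
Since 4008 > 2232, 2232 is abundant.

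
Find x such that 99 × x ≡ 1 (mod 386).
39

gcd(99, 386) = 1, so the inverse exists.
Extended Euclidean algorithm on (386, 99):
386 = 3 × 99 + 89  ⟹  89 = (1)·386 + (-3)·99
99 = 1 × 89 + 10  ⟹  10 = (-1)·386 + (4)·99
89 = 8 × 10 + 9  ⟹  9 = (9)·386 + (-35)·99
10 = 1 × 9 + 1  ⟹  1 = (-10)·386 + (39)·99
So (39)·99 ≡ 1 (mod 386), i.e. 99^(-1) ≡ 39 (mod 386).
Check: 99 × 39 = 3861 ≡ 1 (mod 386)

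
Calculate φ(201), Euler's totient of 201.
132

201 = 3 × 67
φ(n) = n × ∏(1 - 1/p) for each prime p dividing n
φ(201) = 201 × (1 - 1/3) × (1 - 1/67) = 132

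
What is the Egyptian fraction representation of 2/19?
1/10 + 1/190

Greedy algorithm:
2/19: ceiling(19/2) = 10, use 1/10
1/190: ceiling(190/1) = 190, use 1/190
Result: 2/19 = 1/10 + 1/190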